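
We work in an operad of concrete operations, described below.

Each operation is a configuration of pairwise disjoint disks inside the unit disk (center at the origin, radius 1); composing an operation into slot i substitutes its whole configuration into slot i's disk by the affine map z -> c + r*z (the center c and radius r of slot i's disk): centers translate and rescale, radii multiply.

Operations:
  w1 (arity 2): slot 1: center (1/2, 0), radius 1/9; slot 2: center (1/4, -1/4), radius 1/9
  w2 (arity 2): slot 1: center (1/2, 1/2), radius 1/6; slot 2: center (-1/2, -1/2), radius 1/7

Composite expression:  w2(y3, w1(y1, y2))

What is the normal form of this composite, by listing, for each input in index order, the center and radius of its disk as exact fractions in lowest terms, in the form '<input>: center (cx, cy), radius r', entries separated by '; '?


y1: center (-3/7, -1/2), radius 1/63; y2: center (-13/28, -15/28), radius 1/63; y3: center (1/2, 1/2), radius 1/6

Affine substitution under w2: radii multiply and y-centers shift.
input y3: applying the 1 nested substitution gives center (1/2, 1/2), radius 1/6
input y1: applying the 2 nested substitutions gives center (-3/7, -1/2), radius 1/63
input y2: applying the 2 nested substitutions gives center (-13/28, -15/28), radius 1/63


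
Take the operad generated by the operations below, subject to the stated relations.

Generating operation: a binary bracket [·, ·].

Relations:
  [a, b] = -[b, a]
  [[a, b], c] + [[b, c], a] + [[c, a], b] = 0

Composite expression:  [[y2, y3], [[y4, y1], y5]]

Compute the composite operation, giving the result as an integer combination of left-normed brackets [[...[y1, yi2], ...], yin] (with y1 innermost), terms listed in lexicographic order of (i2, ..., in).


Left-normed coefficients sit on the y1-initial expansion words.
Composite bracket: [[y2, y3], [[y4, y1], y5]]
The bracket unfolds into 16 signed words via [a, b] = ab - ba (2^4 = 16).
The y1-initial words carry the normal form:
  y1y4y5y2y3 appears with sign +1, giving the term +[[[[y1, y4], y5], y2], y3]
  y1y4y5y3y2 appears with sign -1, giving the term -[[[[y1, y4], y5], y3], y2]

[[[[y1, y4], y5], y2], y3] - [[[[y1, y4], y5], y3], y2]


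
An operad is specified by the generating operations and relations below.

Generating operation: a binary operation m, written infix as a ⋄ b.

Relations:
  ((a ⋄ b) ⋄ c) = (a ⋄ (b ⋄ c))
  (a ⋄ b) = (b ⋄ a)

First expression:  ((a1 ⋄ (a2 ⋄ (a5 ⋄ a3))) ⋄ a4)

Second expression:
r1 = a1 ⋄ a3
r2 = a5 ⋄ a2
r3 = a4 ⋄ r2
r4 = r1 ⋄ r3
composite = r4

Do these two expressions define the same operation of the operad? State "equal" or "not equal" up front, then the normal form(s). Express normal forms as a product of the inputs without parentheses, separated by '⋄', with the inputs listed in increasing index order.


equal; the common form is a1 ⋄ a2 ⋄ a3 ⋄ a4 ⋄ a5

Reducing the first expression gives a1 ⋄ a2 ⋄ a3 ⋄ a4 ⋄ a5
Reducing the second expression gives a1 ⋄ a2 ⋄ a3 ⋄ a4 ⋄ a5
Same normal form: equal.


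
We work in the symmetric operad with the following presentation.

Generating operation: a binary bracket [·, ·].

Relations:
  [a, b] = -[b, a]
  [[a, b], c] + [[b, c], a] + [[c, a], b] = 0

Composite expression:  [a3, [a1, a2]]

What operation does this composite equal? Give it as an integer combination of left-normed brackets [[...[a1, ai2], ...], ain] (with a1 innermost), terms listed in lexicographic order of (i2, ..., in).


-[[a1, a2], a3]

Antisymmetry and Jacobi reduce to a1-anchored left-normed brackets.
Composite bracket: [a3, [a1, a2]]
The bracket unfolds into 4 signed words via [a, b] = ab - ba (2^2 = 4).
The a1-initial words carry the normal form:
  a1a2a3 (sign -1) contributes -[[a1, a2], a3]


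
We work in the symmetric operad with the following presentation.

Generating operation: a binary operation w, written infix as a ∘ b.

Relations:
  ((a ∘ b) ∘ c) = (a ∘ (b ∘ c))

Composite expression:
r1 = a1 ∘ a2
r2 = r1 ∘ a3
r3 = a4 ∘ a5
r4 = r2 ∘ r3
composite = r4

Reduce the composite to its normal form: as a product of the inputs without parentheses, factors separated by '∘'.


a1 ∘ a2 ∘ a3 ∘ a4 ∘ a5

Associativity of w dissolves the nesting; only the a-input order survives.
(a1 ∘ a2) linearizes to a1 ∘ a2
((a1 ∘ a2) ∘ a3) linearizes to a1 ∘ a2 ∘ a3
(a4 ∘ a5) linearizes to a4 ∘ a5
(((a1 ∘ a2) ∘ a3) ∘ (a4 ∘ a5)) linearizes to a1 ∘ a2 ∘ a3 ∘ a4 ∘ a5


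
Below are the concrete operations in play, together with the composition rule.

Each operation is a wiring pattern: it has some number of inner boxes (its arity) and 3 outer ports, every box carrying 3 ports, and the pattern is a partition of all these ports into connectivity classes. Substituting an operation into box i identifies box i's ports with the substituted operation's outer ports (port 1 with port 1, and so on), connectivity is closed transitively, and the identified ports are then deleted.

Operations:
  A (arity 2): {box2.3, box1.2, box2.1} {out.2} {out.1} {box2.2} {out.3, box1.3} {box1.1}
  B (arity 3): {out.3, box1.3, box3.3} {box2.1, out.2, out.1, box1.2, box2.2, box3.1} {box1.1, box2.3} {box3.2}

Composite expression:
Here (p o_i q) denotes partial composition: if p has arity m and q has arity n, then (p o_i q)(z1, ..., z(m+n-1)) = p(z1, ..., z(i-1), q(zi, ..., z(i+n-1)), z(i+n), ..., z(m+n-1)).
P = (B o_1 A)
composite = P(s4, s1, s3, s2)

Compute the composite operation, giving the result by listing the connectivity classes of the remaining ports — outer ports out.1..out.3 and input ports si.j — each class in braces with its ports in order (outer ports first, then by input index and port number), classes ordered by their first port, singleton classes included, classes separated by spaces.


{out.1, out.2, s2.1, s3.1, s3.2} {out.3, s2.3, s4.3} {s1.1, s1.3, s4.2} {s1.2} {s2.2} {s3.3} {s4.1}


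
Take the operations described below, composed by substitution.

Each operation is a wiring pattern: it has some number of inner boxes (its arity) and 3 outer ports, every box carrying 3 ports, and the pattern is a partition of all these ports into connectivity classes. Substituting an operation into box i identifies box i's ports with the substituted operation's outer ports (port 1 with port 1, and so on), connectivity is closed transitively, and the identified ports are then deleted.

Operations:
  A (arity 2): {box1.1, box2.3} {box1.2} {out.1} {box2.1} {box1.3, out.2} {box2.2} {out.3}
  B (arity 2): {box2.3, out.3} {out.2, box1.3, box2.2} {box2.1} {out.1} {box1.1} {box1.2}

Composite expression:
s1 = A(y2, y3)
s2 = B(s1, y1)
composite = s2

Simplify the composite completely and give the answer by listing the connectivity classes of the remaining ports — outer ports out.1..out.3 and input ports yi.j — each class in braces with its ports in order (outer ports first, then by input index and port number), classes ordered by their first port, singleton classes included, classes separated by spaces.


{out.1} {out.2, y1.2} {out.3, y1.3} {y1.1} {y2.1, y3.3} {y2.2} {y2.3} {y3.1} {y3.2}

After gluing at B, chains via deleted ports link the y-ports.
through A, on inputs (y2, y3): {out.1} {out.2, y2.3} {out.3} {y2.1, y3.3} {y2.2} {y3.1} {y3.2} (out.j = stage outer ports)
through B, on inputs (y2, y3, y1): {out.1} {out.2, y1.2} {out.3, y1.3} {y1.1} {y2.1, y3.3} {y2.2} {y2.3} {y3.1} {y3.2} (out.j = stage outer ports)


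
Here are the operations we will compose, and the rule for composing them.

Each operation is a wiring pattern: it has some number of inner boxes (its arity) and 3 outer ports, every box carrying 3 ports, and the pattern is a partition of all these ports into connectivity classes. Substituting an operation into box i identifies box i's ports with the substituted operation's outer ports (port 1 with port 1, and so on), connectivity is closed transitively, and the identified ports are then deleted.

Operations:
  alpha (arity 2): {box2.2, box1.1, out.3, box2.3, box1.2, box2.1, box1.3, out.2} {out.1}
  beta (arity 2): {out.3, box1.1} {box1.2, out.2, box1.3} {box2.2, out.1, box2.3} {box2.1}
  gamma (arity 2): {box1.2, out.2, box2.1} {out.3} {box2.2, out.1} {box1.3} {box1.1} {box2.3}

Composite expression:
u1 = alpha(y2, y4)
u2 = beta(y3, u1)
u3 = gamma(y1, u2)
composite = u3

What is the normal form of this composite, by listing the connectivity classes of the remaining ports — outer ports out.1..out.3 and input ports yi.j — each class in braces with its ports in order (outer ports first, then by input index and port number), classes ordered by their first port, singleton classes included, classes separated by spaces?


{out.1, y3.2, y3.3} {out.2, y1.2, y2.1, y2.2, y2.3, y4.1, y4.2, y4.3} {out.3} {y1.1} {y1.3} {y3.1}

Connectivity passes through glued gamma-boundaries; trace each wire chain.
stage alpha: inputs (y2, y4), connectivity {out.1} {out.2, out.3, y2.1, y2.2, y2.3, y4.1, y4.2, y4.3}, out.j its boundary
stage beta: inputs (y3, y2, y4), connectivity {out.1, y2.1, y2.2, y2.3, y4.1, y4.2, y4.3} {out.2, y3.2, y3.3} {out.3, y3.1}, out.j its boundary
stage gamma: inputs (y1, y3, y2, y4), connectivity {out.1, y3.2, y3.3} {out.2, y1.2, y2.1, y2.2, y2.3, y4.1, y4.2, y4.3} {out.3} {y1.1} {y1.3} {y3.1}, out.j its boundary


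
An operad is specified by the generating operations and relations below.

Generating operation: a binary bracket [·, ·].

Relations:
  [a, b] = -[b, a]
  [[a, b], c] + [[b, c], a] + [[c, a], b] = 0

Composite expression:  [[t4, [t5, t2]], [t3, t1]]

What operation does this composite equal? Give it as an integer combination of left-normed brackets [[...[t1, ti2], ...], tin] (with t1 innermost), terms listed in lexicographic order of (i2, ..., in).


[[[[t1, t3], t2], t5], t4] - [[[[t1, t3], t4], t2], t5] + [[[[t1, t3], t4], t5], t2] - [[[[t1, t3], t5], t2], t4]

Antisymmetry and Jacobi reduce to t1-anchored left-normed brackets.
Composite bracket: [[t4, [t5, t2]], [t3, t1]]
Full expansion: 16 signed words from ab - ba (2^4 = 16).
The t1-initial words carry the normal form:
  word t1t3t2t5t4 has sign +1, contributing +[[[[t1, t3], t2], t5], t4]
  word t1t3t4t2t5 has sign -1, contributing -[[[[t1, t3], t4], t2], t5]
  word t1t3t4t5t2 has sign +1, contributing +[[[[t1, t3], t4], t5], t2]
  word t1t3t5t2t4 has sign -1, contributing -[[[[t1, t3], t5], t2], t4]


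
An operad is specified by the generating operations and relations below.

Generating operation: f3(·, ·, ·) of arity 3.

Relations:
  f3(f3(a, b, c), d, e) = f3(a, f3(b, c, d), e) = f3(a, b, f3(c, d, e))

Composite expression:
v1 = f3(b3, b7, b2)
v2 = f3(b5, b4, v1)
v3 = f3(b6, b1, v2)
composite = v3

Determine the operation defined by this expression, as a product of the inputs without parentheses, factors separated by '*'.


b6 * b1 * b5 * b4 * b3 * b7 * b2

Under associativity of f3, the answer is the b's in reading order.
f3(b3, b7, b2) unparenthesizes to b3 * b7 * b2
f3(b5, b4, f3(b3, b7, b2)) unparenthesizes to b5 * b4 * b3 * b7 * b2
f3(b6, b1, f3(b5, b4, f3(b3, b7, b2))) unparenthesizes to b6 * b1 * b5 * b4 * b3 * b7 * b2


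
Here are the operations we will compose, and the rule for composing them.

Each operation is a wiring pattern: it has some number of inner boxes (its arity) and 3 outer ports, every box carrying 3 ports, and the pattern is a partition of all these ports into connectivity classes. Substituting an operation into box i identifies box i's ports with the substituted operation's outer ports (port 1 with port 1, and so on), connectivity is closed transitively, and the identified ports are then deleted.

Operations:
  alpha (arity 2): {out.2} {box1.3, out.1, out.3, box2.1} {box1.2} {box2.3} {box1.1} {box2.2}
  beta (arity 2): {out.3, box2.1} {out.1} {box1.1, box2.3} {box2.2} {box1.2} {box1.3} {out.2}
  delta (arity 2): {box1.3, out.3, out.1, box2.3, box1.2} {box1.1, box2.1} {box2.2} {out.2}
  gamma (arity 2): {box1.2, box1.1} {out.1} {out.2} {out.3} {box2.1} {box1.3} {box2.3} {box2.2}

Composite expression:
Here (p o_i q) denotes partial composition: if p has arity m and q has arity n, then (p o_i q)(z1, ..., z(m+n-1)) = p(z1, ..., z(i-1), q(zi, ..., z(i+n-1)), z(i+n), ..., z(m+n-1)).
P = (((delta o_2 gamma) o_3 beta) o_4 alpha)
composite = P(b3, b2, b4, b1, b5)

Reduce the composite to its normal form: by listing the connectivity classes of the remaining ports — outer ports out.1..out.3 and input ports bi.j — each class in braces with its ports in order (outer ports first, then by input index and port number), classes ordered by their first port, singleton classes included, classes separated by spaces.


After gluing at delta, chains via deleted ports link the b-ports.
the subtree at alpha composes to {out.1, out.3, b1.3, b5.1} {out.2} {b1.1} {b1.2} {b5.2} {b5.3} on (b1, b5); out.j = own outer ports
the subtree at beta composes to {out.1} {out.2} {out.3, b1.3, b4.1, b5.1} {b1.1} {b1.2} {b4.2} {b4.3} {b5.2} {b5.3} on (b4, b1, b5); out.j = own outer ports
the subtree at gamma composes to {out.1} {out.2} {out.3} {b1.1} {b1.2} {b1.3, b4.1, b5.1} {b2.1, b2.2} {b2.3} {b4.2} {b4.3} {b5.2} {b5.3} on (b2, b4, b1, b5); out.j = own outer ports
the subtree at delta composes to {out.1, out.3, b3.2, b3.3} {out.2} {b1.1} {b1.2} {b1.3, b4.1, b5.1} {b2.1, b2.2} {b2.3} {b3.1} {b4.2} {b4.3} {b5.2} {b5.3} on (b3, b2, b4, b1, b5); out.j = own outer ports

{out.1, out.3, b3.2, b3.3} {out.2} {b1.1} {b1.2} {b1.3, b4.1, b5.1} {b2.1, b2.2} {b2.3} {b3.1} {b4.2} {b4.3} {b5.2} {b5.3}


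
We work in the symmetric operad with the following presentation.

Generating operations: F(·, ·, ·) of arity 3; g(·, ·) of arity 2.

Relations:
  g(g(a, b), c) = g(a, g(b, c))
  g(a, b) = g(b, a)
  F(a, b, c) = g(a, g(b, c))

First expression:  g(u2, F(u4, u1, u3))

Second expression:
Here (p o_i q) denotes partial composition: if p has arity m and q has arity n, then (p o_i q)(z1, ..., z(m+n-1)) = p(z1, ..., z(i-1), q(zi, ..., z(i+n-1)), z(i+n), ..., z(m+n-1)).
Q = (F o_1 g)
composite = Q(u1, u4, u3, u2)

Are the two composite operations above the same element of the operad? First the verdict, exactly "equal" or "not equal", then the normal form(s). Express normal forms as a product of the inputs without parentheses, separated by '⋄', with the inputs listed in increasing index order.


equal: each reduces to u1 ⋄ u2 ⋄ u3 ⋄ u4

The first composite normalizes to u1 ⋄ u2 ⋄ u3 ⋄ u4
The second composite normalizes to u1 ⋄ u2 ⋄ u3 ⋄ u4
Both agree, so they are equal.


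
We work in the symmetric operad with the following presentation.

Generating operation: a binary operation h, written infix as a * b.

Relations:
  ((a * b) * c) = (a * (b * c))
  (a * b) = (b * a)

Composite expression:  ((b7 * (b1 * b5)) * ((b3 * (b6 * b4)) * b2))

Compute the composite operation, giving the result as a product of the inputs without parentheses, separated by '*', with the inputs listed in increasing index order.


b1 * b2 * b3 * b4 * b5 * b6 * b7

Key point: h commutes, so take the b-inputs in any fixed order.
(b1 * b5) linearizes to b1 * b5
(b7 * (b1 * b5)) linearizes to b7 * b1 * b5
(b6 * b4) linearizes to b6 * b4
(b3 * (b6 * b4)) linearizes to b3 * b6 * b4
((b3 * (b6 * b4)) * b2) linearizes to b3 * b6 * b4 * b2
((b7 * (b1 * b5)) * ((b3 * (b6 * b4)) * b2)) linearizes to b7 * b1 * b5 * b3 * b6 * b4 * b2
rearranged into index order: b1 * b2 * b3 * b4 * b5 * b6 * b7


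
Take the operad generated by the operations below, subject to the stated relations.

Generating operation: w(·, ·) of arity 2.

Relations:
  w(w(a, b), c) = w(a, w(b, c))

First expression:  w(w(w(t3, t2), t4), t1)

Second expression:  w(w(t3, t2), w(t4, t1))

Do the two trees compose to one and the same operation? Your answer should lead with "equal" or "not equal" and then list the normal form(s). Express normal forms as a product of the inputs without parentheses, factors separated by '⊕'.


equal; the common form is t3 ⊕ t2 ⊕ t4 ⊕ t1


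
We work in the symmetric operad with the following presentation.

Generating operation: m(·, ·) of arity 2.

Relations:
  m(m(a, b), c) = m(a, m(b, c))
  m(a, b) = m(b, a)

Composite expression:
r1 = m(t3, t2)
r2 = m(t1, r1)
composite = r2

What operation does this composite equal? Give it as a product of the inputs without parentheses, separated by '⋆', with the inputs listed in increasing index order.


t1 ⋆ t2 ⋆ t3


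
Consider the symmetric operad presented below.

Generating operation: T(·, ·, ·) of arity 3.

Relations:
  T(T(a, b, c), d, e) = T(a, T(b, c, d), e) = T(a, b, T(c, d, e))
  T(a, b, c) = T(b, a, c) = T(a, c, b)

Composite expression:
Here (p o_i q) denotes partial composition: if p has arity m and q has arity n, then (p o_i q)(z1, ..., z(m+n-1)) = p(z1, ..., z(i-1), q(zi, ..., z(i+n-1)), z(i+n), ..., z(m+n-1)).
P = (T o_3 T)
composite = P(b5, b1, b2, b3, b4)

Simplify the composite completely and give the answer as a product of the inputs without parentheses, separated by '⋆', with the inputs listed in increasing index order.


Any arrangement under T is one operation, so sort the b-inputs.
T(b2, b3, b4) flattens to b2 ⋆ b3 ⋆ b4
T(b5, b1, T(b2, b3, b4)) flattens to b5 ⋆ b1 ⋆ b2 ⋆ b3 ⋆ b4
commutativity sorts the factors: b1 ⋆ b2 ⋆ b3 ⋆ b4 ⋆ b5

b1 ⋆ b2 ⋆ b3 ⋆ b4 ⋆ b5


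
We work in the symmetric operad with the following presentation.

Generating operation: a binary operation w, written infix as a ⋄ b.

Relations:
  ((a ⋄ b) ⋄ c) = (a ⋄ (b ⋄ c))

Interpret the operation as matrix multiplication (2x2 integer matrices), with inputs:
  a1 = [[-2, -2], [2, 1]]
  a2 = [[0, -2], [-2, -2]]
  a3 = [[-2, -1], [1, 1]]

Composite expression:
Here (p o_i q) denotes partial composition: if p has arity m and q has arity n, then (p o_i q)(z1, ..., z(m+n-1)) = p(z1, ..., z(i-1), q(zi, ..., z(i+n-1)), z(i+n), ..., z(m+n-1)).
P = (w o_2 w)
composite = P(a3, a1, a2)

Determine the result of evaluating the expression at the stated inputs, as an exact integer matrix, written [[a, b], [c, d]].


[[-6, -10], [2, 2]]

(a1 ⋄ a2) = [[4, 8], [-2, -6]]
(a3 ⋄ (a1 ⋄ a2)) = [[-6, -10], [2, 2]]


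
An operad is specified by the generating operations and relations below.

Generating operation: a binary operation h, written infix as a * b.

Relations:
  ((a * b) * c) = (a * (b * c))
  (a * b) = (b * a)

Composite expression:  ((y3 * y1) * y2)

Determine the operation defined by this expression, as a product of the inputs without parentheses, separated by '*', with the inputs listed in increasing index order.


y1 * y2 * y3

Any arrangement under h is one operation, so sort the y-inputs.
(y3 * y1) reduces to y3 * y1
((y3 * y1) * y2) reduces to y3 * y1 * y2
the factors in increasing index order: y1 * y2 * y3


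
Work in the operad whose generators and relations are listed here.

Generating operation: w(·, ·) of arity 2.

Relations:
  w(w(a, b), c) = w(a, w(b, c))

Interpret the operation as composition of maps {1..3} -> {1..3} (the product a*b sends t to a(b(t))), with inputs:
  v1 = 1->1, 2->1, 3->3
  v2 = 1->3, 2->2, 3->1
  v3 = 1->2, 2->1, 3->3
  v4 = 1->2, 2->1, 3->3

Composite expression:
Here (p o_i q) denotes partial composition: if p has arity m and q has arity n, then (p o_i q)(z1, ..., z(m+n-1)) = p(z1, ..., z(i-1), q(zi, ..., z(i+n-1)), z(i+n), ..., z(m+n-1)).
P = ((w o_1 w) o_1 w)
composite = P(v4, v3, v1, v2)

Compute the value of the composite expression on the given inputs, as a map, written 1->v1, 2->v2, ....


1->3, 2->1, 3->1

w(v4, v3) = 1->1, 2->2, 3->3
w(w(v4, v3), v1) = 1->1, 2->1, 3->3
w(w(w(v4, v3), v1), v2) = 1->3, 2->1, 3->1


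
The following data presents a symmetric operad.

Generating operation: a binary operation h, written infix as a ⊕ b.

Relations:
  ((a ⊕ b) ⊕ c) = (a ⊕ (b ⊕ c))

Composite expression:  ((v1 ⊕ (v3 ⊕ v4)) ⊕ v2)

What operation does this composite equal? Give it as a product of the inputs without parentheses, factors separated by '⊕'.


Key point: h is associative — brackets drop, the v-order remains.
(v3 ⊕ v4) reduces to v3 ⊕ v4
(v1 ⊕ (v3 ⊕ v4)) reduces to v1 ⊕ v3 ⊕ v4
((v1 ⊕ (v3 ⊕ v4)) ⊕ v2) reduces to v1 ⊕ v3 ⊕ v4 ⊕ v2

v1 ⊕ v3 ⊕ v4 ⊕ v2


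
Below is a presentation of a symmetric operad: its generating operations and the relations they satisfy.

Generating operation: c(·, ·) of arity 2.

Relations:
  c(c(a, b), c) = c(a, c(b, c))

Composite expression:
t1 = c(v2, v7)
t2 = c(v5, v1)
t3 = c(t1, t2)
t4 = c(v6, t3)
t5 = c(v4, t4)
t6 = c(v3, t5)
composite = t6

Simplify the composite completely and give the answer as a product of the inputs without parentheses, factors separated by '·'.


v3 · v4 · v6 · v2 · v7 · v5 · v1


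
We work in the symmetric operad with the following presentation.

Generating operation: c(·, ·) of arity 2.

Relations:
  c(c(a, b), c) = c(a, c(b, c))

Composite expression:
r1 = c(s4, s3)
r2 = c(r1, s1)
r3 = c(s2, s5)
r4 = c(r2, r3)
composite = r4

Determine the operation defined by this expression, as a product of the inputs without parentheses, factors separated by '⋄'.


Key point: c is associative — brackets drop, the s-order remains.
c(s4, s3) flattens to s4 ⋄ s3
c(c(s4, s3), s1) flattens to s4 ⋄ s3 ⋄ s1
c(s2, s5) flattens to s2 ⋄ s5
c(c(c(s4, s3), s1), c(s2, s5)) flattens to s4 ⋄ s3 ⋄ s1 ⋄ s2 ⋄ s5

s4 ⋄ s3 ⋄ s1 ⋄ s2 ⋄ s5


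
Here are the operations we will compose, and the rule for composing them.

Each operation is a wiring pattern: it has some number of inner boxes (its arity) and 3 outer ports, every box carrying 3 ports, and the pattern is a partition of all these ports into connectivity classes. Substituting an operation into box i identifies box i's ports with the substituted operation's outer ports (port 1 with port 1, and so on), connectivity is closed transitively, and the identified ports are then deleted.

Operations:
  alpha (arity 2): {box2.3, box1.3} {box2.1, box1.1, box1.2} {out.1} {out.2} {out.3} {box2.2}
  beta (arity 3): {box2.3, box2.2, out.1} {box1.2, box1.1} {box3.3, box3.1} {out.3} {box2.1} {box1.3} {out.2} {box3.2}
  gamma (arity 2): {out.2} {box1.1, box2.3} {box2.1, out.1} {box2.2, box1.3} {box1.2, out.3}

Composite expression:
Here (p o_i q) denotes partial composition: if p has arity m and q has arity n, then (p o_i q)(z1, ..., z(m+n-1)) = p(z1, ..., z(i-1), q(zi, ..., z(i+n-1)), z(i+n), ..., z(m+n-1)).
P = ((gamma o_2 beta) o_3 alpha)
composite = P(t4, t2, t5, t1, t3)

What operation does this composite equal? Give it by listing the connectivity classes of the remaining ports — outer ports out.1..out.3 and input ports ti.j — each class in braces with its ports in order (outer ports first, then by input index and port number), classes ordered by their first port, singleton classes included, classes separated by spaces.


{out.1} {out.2} {out.3, t4.2} {t1.1, t5.1, t5.2} {t1.2} {t1.3, t5.3} {t2.1, t2.2} {t2.3} {t3.1, t3.3} {t3.2} {t4.1} {t4.3}

Connectivity passes through glued gamma-boundaries; trace each wire chain.
composing alpha on (t5, t1), with out.j its own outer ports: {out.1} {out.2} {out.3} {t1.1, t5.1, t5.2} {t1.2} {t1.3, t5.3}
composing beta on (t2, t5, t1, t3), with out.j its own outer ports: {out.1} {out.2} {out.3} {t1.1, t5.1, t5.2} {t1.2} {t1.3, t5.3} {t2.1, t2.2} {t2.3} {t3.1, t3.3} {t3.2}
composing gamma on (t4, t2, t5, t1, t3), with out.j its own outer ports: {out.1} {out.2} {out.3, t4.2} {t1.1, t5.1, t5.2} {t1.2} {t1.3, t5.3} {t2.1, t2.2} {t2.3} {t3.1, t3.3} {t3.2} {t4.1} {t4.3}


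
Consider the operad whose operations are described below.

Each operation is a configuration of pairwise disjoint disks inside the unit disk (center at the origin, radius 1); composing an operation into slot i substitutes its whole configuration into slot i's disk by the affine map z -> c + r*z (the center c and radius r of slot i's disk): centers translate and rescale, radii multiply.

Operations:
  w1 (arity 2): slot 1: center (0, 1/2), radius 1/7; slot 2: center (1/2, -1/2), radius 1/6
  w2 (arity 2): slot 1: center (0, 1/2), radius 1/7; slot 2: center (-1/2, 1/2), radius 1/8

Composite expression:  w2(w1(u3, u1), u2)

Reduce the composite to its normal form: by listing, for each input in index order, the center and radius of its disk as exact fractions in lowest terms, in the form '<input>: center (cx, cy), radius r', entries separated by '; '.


Affine substitution under w2: radii multiply and u-centers shift.
for u3, the 2-step affine chain lands on center (0, 4/7), radius 1/49
for u1, the 2-step affine chain lands on center (1/14, 3/7), radius 1/42
for u2, the 1-step affine chain lands on center (-1/2, 1/2), radius 1/8

u1: center (1/14, 3/7), radius 1/42; u2: center (-1/2, 1/2), radius 1/8; u3: center (0, 4/7), radius 1/49


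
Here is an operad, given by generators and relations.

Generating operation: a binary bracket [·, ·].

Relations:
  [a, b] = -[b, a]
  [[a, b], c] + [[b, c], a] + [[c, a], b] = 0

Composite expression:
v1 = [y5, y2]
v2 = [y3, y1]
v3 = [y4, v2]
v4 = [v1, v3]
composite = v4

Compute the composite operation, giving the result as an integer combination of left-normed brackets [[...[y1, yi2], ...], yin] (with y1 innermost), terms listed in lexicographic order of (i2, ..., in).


[[[[y1, y3], y4], y2], y5] - [[[[y1, y3], y4], y5], y2]

Antisymmetry and Jacobi reduce to y1-anchored left-normed brackets.
Composite bracket: [[y5, y2], [y4, [y3, y1]]]
Full expansion: 16 signed words from ab - ba (2^4 = 16).
Words beginning with y1 determine it all:
  y1y3y4y2y5 (sign +1) contributes +[[[[y1, y3], y4], y2], y5]
  y1y3y4y5y2 (sign -1) contributes -[[[[y1, y3], y4], y5], y2]


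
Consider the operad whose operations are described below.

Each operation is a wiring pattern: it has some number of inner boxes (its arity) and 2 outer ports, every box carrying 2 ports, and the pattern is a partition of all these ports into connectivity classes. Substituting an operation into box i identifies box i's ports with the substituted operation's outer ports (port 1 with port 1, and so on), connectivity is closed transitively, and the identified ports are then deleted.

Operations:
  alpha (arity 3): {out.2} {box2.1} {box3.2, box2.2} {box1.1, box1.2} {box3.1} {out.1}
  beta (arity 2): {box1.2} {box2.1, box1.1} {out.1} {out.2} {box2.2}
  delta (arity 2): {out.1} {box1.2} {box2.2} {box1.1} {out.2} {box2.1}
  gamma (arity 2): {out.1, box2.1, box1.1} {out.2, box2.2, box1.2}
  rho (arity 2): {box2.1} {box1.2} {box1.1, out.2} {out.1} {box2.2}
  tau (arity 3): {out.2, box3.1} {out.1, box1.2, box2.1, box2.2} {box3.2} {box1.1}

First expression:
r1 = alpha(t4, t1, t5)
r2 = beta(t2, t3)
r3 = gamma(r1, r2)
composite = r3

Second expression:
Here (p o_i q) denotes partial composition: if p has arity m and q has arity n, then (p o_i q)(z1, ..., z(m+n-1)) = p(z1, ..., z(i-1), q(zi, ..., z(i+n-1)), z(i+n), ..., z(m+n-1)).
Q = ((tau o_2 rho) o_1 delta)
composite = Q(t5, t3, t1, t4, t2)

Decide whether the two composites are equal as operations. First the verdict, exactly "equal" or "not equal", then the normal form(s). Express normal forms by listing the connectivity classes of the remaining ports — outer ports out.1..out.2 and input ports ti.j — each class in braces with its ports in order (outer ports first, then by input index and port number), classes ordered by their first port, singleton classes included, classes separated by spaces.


not equal; first: {out.1} {out.2} {t1.1} {t1.2, t5.2} {t2.1, t3.1} {t2.2} {t3.2} {t4.1, t4.2} {t5.1}; second: {out.1, t1.1} {out.2, t2.1} {t1.2} {t2.2} {t3.1} {t3.2} {t4.1} {t4.2} {t5.1} {t5.2}

The first expression reduces to {out.1} {out.2} {t1.1} {t1.2, t5.2} {t2.1, t3.1} {t2.2} {t3.2} {t4.1, t4.2} {t5.1}
The second expression reduces to {out.1, t1.1} {out.2, t2.1} {t1.2} {t2.2} {t3.1} {t3.2} {t4.1} {t4.2} {t5.1} {t5.2}
The normal forms differ: not equal.


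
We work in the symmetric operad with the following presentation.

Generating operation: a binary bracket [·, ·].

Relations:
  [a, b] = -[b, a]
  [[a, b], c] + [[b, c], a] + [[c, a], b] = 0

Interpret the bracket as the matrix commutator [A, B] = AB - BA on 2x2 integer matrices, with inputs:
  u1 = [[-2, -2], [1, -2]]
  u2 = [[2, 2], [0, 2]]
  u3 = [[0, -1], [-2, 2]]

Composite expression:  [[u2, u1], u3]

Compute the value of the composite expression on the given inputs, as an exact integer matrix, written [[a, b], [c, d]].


[[0, -4], [8, 0]]


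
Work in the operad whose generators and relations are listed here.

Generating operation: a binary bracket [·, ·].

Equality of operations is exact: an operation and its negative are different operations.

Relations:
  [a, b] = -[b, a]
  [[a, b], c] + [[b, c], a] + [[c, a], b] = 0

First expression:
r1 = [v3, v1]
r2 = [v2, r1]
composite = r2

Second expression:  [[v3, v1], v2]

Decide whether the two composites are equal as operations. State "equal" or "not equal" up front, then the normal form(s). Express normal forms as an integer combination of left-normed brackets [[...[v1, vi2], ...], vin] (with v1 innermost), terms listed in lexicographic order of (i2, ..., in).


The first expression, normalized: [[v1, v3], v2]
The second expression, normalized: -[[v1, v3], v2]
The forms do not match — not equal.

not equal — first [[v1, v3], v2], second -[[v1, v3], v2]


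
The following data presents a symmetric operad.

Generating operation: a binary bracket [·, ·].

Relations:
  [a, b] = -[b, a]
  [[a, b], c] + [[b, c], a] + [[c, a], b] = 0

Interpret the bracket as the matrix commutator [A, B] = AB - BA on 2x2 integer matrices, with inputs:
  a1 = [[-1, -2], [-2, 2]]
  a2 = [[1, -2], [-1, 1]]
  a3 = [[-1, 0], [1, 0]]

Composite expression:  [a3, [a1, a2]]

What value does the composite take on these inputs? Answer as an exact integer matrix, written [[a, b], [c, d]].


[a1, a2] = [[-2, 6], [-3, 2]]
[a3, [a1, a2]] = [[-6, -6], [-7, 6]]

[[-6, -6], [-7, 6]]


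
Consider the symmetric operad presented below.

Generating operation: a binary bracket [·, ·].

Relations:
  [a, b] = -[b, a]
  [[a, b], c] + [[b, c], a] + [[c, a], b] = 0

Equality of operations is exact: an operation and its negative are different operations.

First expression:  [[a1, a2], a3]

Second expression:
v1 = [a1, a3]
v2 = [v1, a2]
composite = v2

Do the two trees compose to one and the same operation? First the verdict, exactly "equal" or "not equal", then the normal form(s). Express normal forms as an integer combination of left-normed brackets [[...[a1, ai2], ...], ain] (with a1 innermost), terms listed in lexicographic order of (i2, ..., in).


not equal; the first gives [[a1, a2], a3] and the second [[a1, a3], a2]


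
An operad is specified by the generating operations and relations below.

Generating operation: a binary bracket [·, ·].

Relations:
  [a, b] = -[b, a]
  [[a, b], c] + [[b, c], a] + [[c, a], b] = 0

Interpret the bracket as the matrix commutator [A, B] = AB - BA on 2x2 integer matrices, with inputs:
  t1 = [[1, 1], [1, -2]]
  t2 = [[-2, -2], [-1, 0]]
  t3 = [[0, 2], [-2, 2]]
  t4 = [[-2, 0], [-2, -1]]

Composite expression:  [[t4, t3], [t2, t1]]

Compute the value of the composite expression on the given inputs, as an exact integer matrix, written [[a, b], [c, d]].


[[-6, 28], [4, 6]]


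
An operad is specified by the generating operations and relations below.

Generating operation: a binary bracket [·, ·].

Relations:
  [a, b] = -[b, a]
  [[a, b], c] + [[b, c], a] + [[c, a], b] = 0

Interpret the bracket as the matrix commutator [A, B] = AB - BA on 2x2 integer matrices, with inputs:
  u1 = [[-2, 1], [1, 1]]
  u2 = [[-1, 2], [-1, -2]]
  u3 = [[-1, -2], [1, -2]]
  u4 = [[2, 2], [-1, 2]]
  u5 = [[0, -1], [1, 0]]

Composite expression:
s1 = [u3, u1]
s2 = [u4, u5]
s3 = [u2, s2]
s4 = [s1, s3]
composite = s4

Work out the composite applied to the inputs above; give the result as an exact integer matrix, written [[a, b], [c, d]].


[[-6, 24], [-12, 6]]

[u3, u1] = [[-3, -5], [-4, 3]]
[u4, u5] = [[1, 0], [0, -1]]
[u2, [u4, u5]] = [[0, -4], [-2, 0]]
[[u3, u1], [u2, [u4, u5]]] = [[-6, 24], [-12, 6]]


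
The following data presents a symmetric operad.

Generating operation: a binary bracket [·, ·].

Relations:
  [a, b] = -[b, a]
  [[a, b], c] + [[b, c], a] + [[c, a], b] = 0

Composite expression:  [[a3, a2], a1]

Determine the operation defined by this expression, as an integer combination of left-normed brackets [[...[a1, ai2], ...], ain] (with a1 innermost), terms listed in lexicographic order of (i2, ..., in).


[[a1, a2], a3] - [[a1, a3], a2]

Left-normed coefficients sit on the a1-initial expansion words.
Composite bracket: [[a3, a2], a1]
The bracket unfolds into 4 signed words via [a, b] = ab - ba (2^2 = 4).
Coefficients come from the a1-initial words:
  word a1a2a3 has sign +1, contributing +[[a1, a2], a3]
  word a1a3a2 has sign -1, contributing -[[a1, a3], a2]


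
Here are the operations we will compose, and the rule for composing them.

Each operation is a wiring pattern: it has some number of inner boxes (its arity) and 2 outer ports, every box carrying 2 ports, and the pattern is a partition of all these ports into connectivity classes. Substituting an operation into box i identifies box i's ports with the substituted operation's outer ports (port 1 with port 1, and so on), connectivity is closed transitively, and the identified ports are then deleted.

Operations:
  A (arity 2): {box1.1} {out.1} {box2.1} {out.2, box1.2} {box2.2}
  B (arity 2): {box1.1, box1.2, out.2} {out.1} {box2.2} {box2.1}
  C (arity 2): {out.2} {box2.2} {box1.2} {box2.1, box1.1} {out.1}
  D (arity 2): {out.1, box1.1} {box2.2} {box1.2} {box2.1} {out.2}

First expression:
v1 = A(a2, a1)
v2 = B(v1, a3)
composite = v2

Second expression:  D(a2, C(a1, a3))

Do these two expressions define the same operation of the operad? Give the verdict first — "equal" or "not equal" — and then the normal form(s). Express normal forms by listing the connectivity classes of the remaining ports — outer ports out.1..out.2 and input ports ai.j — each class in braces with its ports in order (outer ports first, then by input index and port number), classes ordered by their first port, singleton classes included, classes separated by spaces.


not equal; the first gives {out.1} {out.2, a2.2} {a1.1} {a1.2} {a2.1} {a3.1} {a3.2} and the second {out.1, a2.1} {out.2} {a1.1, a3.1} {a1.2} {a2.2} {a3.2}

The first expression reduces to {out.1} {out.2, a2.2} {a1.1} {a1.2} {a2.1} {a3.1} {a3.2}
The second expression reduces to {out.1, a2.1} {out.2} {a1.1, a3.1} {a1.2} {a2.2} {a3.2}
Different reductions; not equal.


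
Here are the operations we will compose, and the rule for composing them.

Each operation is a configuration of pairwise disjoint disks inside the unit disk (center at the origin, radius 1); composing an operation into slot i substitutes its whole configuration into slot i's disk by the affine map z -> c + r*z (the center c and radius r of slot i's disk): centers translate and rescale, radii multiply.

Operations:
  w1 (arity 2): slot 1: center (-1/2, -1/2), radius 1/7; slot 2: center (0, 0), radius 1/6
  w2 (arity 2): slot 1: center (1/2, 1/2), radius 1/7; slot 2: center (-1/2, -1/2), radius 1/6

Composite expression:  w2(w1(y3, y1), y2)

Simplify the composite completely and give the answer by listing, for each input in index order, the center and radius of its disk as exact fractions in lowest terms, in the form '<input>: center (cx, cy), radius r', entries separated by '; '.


Each y-disk chains the slot maps above it in w2; radii multiply.
input y3: composing its 2 substitution steps yields center (3/7, 3/7), radius 1/49
input y1: composing its 2 substitution steps yields center (1/2, 1/2), radius 1/42
input y2: composing its 1 substitution step yields center (-1/2, -1/2), radius 1/6

y1: center (1/2, 1/2), radius 1/42; y2: center (-1/2, -1/2), radius 1/6; y3: center (3/7, 3/7), radius 1/49


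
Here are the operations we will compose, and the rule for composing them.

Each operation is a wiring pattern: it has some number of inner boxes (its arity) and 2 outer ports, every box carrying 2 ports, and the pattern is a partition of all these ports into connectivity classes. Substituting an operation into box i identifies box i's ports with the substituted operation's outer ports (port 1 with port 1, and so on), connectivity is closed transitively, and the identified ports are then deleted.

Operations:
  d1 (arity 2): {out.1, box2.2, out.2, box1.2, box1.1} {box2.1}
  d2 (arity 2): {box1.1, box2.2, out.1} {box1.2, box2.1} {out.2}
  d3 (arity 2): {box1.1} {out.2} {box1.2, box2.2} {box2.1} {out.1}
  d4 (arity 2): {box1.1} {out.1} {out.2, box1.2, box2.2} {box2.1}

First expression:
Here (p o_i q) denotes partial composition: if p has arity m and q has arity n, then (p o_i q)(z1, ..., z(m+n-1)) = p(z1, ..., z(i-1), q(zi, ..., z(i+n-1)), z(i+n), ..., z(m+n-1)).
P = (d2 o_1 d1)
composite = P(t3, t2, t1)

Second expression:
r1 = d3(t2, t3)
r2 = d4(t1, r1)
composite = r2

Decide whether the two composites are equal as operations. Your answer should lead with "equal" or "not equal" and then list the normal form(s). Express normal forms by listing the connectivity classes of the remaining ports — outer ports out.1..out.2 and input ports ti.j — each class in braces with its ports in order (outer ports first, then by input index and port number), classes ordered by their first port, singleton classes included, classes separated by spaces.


not equal: they reduce to {out.1, t1.1, t1.2, t2.2, t3.1, t3.2} {out.2} {t2.1} and {out.1} {out.2, t1.2} {t1.1} {t2.1} {t2.2, t3.2} {t3.1}


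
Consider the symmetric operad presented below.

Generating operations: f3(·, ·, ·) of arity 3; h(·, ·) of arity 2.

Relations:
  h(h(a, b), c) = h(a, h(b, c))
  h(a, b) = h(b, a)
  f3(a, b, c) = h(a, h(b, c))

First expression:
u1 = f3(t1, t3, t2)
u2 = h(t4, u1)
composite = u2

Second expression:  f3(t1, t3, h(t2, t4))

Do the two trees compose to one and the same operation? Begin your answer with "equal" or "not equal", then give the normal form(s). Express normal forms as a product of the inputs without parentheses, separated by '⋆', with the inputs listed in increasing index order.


The first expression reduces to t1 ⋆ t2 ⋆ t3 ⋆ t4
The second expression reduces to t1 ⋆ t2 ⋆ t3 ⋆ t4
Both agree, so they are equal.

equal — both sides give t1 ⋆ t2 ⋆ t3 ⋆ t4


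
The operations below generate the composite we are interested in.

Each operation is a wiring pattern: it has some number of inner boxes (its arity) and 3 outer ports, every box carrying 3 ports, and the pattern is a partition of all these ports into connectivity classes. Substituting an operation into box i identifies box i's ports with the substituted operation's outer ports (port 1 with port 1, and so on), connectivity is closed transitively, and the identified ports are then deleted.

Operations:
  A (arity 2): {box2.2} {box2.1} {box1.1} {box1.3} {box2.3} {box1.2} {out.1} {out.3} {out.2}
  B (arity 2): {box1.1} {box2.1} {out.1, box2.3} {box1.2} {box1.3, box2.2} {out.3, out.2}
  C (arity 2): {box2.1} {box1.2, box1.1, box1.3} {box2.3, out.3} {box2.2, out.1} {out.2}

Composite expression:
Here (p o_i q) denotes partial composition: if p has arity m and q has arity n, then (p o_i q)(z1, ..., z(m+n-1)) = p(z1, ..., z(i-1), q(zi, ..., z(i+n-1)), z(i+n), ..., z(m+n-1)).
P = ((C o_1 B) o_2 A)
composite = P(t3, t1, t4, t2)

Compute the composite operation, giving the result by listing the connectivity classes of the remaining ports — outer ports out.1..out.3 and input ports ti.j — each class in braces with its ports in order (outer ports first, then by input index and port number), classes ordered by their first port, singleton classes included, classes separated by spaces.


{out.1, t2.2} {out.2} {out.3, t2.3} {t1.1} {t1.2} {t1.3} {t2.1} {t3.1} {t3.2} {t3.3} {t4.1} {t4.2} {t4.3}


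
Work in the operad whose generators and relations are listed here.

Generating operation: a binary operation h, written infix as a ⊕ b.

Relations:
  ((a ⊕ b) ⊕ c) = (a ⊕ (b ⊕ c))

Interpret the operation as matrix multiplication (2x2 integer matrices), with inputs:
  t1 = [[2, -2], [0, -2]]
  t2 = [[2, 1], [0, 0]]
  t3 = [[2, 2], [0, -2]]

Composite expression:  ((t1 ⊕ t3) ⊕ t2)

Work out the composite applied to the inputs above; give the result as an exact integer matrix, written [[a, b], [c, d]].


(t1 ⊕ t3) = [[4, 8], [0, 4]]
((t1 ⊕ t3) ⊕ t2) = [[8, 4], [0, 0]]

[[8, 4], [0, 0]]
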